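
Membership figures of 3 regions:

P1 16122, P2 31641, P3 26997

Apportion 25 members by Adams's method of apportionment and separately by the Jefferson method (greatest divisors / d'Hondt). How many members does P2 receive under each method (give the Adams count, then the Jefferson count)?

10 and 11

Adams: P1 6, P2 10, P3 9.
Jefferson: P1 5, P2 11, P3 9.
P2 gets 10 under Adams and 11 under Jefferson.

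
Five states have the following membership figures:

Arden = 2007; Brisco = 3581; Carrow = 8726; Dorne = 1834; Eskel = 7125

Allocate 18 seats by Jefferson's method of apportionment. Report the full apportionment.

Arden: 1, Brisco: 3, Carrow: 7, Dorne: 1, Eskel: 6

Standard divisor 23273/18 ≈ 1292.944; standard quotas: Arden 1.552, Brisco 2.770, Carrow 6.749, Dorne 1.418, Eskel 5.511.
Rounding down gives 1, 2, 6, 1, 5 = 15 seats, so the divisor must be adjusted.
With modified divisor 1100: modified quotas Arden 1.825, Brisco 3.255, Carrow 7.933, Dorne 1.667, Eskel 6.477.
Rounding down: Arden 1, Brisco 3, Carrow 7, Dorne 1, Eskel 6 (total 18).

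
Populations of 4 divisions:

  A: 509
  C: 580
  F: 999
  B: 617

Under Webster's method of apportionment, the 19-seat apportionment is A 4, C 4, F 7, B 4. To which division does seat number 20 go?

B

Priority for the next seat is population ÷ (current seats + 0.5).
Priorities: A 113.111, C 128.889, F 133.200, B 137.111.
Highest priority: B.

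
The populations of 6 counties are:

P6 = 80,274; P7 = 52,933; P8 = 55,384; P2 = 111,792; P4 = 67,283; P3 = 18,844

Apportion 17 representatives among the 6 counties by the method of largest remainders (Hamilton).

P6: 4, P7: 2, P8: 2, P2: 5, P4: 3, P3: 1

Standard divisor: 386510 ÷ 17 ≈ 22735.882.
Standard quotas: P6 3.5307, P7 2.3282, P8 2.4360, P2 4.9170, P4 2.9593, P3 0.8288.
Lower quotas: P6 3, P7 2, P8 2, P2 4, P4 2, P3 0 (sum 13, leaving 4 seats).
Remainders in descending order: P4 0.9593, P2 0.9170, P3 0.8288, P6 0.5307, P8 0.4360, P7 0.3282.
The surplus seats go to P4, P2, P3, P6.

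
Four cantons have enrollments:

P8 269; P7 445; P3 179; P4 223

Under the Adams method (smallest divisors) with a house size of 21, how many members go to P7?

Standard divisor 1116/21 ≈ 53.143; standard quotas: P8 5.062, P7 8.374, P3 3.368, P4 4.196.
Rounding up gives 6, 9, 4, 5 = 24 seats, so the divisor must be adjusted.
With modified divisor 58: modified quotas P8 4.638, P7 7.672, P3 3.086, P4 3.845.
Rounding up: P8 5, P7 8, P3 4, P4 4 (total 21).
P7 receives 8.

8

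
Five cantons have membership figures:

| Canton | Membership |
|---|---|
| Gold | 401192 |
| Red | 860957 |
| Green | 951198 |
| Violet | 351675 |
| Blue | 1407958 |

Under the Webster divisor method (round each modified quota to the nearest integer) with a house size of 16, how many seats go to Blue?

6

Standard divisor 3972980/16 ≈ 248311.25; standard quotas: Gold 1.616, Red 3.467, Green 3.831, Violet 1.416, Blue 5.670.
Rounding to the nearest integer gives Gold 2, Red 3, Green 4, Violet 1, Blue 6 — total 16, matching the house size, so no adjustment is needed.
Blue receives 6.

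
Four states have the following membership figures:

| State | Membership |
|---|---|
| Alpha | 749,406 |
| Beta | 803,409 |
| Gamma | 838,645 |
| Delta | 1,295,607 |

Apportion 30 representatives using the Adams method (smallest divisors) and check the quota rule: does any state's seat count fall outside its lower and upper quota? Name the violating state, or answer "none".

Standard quotas: Alpha 6.098, Beta 6.537, Gamma 6.824, Delta 10.542.
Adams allocation: Alpha 6, Beta 7, Gamma 7, Delta 10.
Every allocation lies between the lower and upper quota.

none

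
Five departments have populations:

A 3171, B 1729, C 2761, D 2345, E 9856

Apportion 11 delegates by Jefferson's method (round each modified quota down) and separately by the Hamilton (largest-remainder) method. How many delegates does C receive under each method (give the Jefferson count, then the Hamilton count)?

1 and 2

Jefferson: A 2, B 1, C 1, D 1, E 6.
Hamilton: A 2, B 1, C 2, D 1, E 5.
C gets 1 under Jefferson and 2 under Hamilton.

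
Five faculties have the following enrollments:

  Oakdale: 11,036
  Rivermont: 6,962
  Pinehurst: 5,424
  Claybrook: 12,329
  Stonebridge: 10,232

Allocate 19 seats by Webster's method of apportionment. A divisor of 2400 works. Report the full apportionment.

Oakdale=5, Rivermont=3, Pinehurst=2, Claybrook=5, Stonebridge=4

With modified divisor 2400: modified quotas Oakdale 4.598, Rivermont 2.901, Pinehurst 2.260, Claybrook 5.137, Stonebridge 4.263.
Rounding to the nearest integer: Oakdale 5, Rivermont 3, Pinehurst 2, Claybrook 5, Stonebridge 4 (total 19).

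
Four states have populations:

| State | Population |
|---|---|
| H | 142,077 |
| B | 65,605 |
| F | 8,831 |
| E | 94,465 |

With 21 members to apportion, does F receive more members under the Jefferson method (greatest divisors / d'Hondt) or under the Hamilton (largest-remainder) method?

Hamilton

Jefferson: H 10, B 4, F 0, E 7.
Hamilton: H 10, B 4, F 1, E 6.
F gets 0 under Jefferson and 1 under Hamilton.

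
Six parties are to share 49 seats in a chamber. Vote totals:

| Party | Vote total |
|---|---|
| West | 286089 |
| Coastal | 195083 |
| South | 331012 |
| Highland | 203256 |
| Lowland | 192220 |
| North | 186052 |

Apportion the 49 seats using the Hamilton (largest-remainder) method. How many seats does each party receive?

West 10; Coastal 7; South 12; Highland 7; Lowland 7; North 6

The standard divisor is 1393712/49 ≈ 28443.102.
Standard quotas: West 10.0583, Coastal 6.8587, South 11.6377, Highland 7.1461, Lowland 6.7581, North 6.5412.
Lower quotas: West 10, Coastal 6, South 11, Highland 7, Lowland 6, North 6 (sum 46, leaving 3 seats).
Remainders in descending order: Coastal 0.8587, Lowland 0.7581, South 0.6377, North 0.5412, Highland 0.1461, West 0.0583.
Largest remainders: Coastal, Lowland, South receive the extra seats.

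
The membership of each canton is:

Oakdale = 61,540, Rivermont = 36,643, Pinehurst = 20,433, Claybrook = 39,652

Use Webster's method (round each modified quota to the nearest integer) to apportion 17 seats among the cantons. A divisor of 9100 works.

Oakdale 7, Rivermont 4, Pinehurst 2, Claybrook 4

With modified divisor 9100: modified quotas Oakdale 6.763, Rivermont 4.027, Pinehurst 2.245, Claybrook 4.357.
Rounding to the nearest integer: Oakdale 7, Rivermont 4, Pinehurst 2, Claybrook 4 (total 17).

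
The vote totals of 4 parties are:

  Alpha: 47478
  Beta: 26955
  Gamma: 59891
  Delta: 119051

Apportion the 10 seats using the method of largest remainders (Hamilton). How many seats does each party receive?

Alpha=2, Beta=1, Gamma=2, Delta=5

The standard divisor is 253375/10 ≈ 25337.5.
Standard quotas: Alpha 1.8738, Beta 1.0638, Gamma 2.3637, Delta 4.6986.
Lower quotas: Alpha 1, Beta 1, Gamma 2, Delta 4 (sum 8, leaving 2 seats).
Remainders in descending order: Alpha 0.8738, Delta 0.6986, Gamma 0.3637, Beta 0.0638.
The surplus seats go to Alpha, Delta.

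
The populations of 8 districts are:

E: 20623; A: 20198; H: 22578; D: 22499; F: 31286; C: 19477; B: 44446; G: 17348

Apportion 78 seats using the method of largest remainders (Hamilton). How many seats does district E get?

Standard divisor: 198455 ÷ 78 ≈ 2544.295.
Standard quotas: E 8.1056, A 7.9385, H 8.8740, D 8.8429, F 12.2965, C 7.6552, B 17.4689, G 6.8184.
Lower quotas: E 8, A 7, H 8, D 8, F 12, C 7, B 17, G 6 (sum 73, leaving 5 seats).
Remainders in descending order: A 0.9385, H 0.8740, D 0.8429, G 0.8184, C 0.6552, B 0.4689, F 0.2965, E 0.1056.
Largest remainders: A, H, D, G, C receive the extra seats.
E receives 8.

8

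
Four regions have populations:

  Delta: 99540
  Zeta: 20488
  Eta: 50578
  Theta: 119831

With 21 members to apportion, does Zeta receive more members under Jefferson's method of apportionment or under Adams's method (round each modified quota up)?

Jefferson: Delta 7, Zeta 1, Eta 4, Theta 9.
Adams: Delta 7, Zeta 2, Eta 4, Theta 8.
Zeta gets 1 under Jefferson and 2 under Adams.

Adams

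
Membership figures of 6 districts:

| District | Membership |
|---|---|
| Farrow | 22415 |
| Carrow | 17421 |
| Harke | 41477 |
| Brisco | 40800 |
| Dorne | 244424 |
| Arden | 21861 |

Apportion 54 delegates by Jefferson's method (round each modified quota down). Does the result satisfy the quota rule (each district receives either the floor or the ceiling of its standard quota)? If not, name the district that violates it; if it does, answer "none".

Standard quotas: Farrow 3.116, Carrow 2.422, Harke 5.767, Brisco 5.673, Dorne 33.983, Arden 3.039.
Jefferson allocation: Farrow 3, Carrow 2, Harke 6, Brisco 5, Dorne 35, Arden 3.
Dorne has quota 33.983 (lower 33, upper 34) but receives 35 — outside the quota interval.

Dorne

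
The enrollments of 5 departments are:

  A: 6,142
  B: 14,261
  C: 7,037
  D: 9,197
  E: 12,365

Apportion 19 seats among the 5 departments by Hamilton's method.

Standard divisor: 49002 ÷ 19 ≈ 2579.053.
Standard quotas: A 2.3815, B 5.5295, C 2.7285, D 3.5660, E 4.7944.
Lower quotas: A 2, B 5, C 2, D 3, E 4 (sum 16, leaving 3 seats).
Remainders in descending order: E 0.7944, C 0.7285, D 0.5660, B 0.5295, A 0.3815.
The surplus seats go to E, C, D.

A: 2, B: 5, C: 3, D: 4, E: 5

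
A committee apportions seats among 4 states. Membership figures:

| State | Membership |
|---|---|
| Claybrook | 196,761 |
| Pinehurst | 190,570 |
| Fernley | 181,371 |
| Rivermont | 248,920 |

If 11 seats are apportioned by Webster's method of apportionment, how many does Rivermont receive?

3

Standard divisor 817622/11 ≈ 74329.273; standard quotas: Claybrook 2.647, Pinehurst 2.564, Fernley 2.440, Rivermont 3.349.
Rounding to the nearest integer gives Claybrook 3, Pinehurst 3, Fernley 2, Rivermont 3 — total 11, matching the house size, so no adjustment is needed.
Rivermont receives 3.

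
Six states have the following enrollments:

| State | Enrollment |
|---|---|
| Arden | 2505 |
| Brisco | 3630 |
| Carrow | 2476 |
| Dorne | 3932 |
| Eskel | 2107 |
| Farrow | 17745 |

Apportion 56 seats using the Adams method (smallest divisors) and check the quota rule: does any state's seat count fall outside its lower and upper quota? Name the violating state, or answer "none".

Standard quotas: Arden 4.330, Brisco 6.275, Carrow 4.280, Dorne 6.797, Eskel 3.642, Farrow 30.675.
Adams allocation: Arden 5, Brisco 6, Carrow 5, Dorne 7, Eskel 4, Farrow 29.
Farrow has quota 30.675 (lower 30, upper 31) but receives 29 — outside the quota interval.

Farrow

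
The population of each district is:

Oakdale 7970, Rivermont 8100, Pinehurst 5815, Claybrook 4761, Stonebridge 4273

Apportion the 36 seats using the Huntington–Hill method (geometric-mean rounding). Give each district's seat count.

With divisor 862: modified quotas Oakdale 9.246, Rivermont 9.397, Pinehurst 6.746, Claybrook 5.523, Stonebridge 4.957.
Geometric-mean thresholds: Oakdale √(9·10)=9.487, Rivermont √(9·10)=9.487, Pinehurst √(6·7)=6.481, Claybrook √(5·6)=5.477, Stonebridge √(4·5)=4.472.
Each quota rounded against its threshold gives Oakdale 9, Rivermont 9, Pinehurst 7, Claybrook 6, Stonebridge 5 (total 36).

Oakdale=9, Rivermont=9, Pinehurst=7, Claybrook=6, Stonebridge=5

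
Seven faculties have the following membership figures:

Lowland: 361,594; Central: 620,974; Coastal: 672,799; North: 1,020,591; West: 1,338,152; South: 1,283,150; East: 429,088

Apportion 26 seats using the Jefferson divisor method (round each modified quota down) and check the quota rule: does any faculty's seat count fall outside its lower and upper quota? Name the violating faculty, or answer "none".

none

Standard quotas: Lowland 1.642, Central 2.819, Coastal 3.055, North 4.634, West 6.076, South 5.826, East 1.948.
Jefferson allocation: Lowland 1, Central 3, Coastal 3, North 5, West 6, South 6, East 2.
Every allocation lies between the lower and upper quota.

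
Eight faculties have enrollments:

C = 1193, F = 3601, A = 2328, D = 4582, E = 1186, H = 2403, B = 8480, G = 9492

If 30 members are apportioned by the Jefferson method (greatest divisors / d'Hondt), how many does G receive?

Standard divisor 33265/30 ≈ 1108.833; standard quotas: C 1.076, F 3.248, A 2.100, D 4.132, E 1.070, H 2.167, B 7.648, G 8.560.
Rounding down gives 1, 3, 2, 4, 1, 2, 7, 8 = 28 seats, so the divisor must be adjusted.
With modified divisor 1000: modified quotas C 1.193, F 3.601, A 2.328, D 4.582, E 1.186, H 2.403, B 8.480, G 9.492.
Rounding down: C 1, F 3, A 2, D 4, E 1, H 2, B 8, G 9 (total 30).
G receives 9.

9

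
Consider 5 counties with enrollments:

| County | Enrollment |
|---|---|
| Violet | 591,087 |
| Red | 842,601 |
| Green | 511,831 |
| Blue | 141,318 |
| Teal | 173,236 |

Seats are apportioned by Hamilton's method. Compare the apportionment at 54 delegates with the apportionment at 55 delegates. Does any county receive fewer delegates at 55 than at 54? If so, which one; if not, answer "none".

Blue

At 54 seats: Violet 14, Red 20, Green 12, Blue 4, Teal 4.
At 55 seats: Violet 14, Red 21, Green 13, Blue 3, Teal 4.
Blue drops from 4 to 3.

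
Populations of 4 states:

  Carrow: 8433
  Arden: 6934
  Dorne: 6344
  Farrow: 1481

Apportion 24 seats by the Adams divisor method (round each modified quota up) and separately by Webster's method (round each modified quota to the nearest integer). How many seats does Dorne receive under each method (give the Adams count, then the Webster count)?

7 and 6

Adams: Carrow 8, Arden 7, Dorne 7, Farrow 2.
Webster: Carrow 9, Arden 7, Dorne 6, Farrow 2.
Dorne gets 7 under Adams and 6 under Webster.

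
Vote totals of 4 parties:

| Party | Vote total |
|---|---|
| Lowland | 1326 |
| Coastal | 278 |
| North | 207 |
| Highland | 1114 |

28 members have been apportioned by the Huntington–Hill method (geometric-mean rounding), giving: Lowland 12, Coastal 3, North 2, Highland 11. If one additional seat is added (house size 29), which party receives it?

Priority for the next seat is population ÷ (√(s·(s+1))).
Priorities: Lowland 106.165, Coastal 80.252, North 84.507, Highland 96.961.
Highest priority: Lowland.

Lowland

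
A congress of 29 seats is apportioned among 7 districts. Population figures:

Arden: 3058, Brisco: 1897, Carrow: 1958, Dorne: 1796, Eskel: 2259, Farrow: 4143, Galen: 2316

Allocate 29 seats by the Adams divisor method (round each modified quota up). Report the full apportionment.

Arden 5; Brisco 3; Carrow 3; Dorne 3; Eskel 4; Farrow 7; Galen 4

Standard divisor 17427/29 ≈ 600.931; standard quotas: Arden 5.089, Brisco 3.157, Carrow 3.258, Dorne 2.989, Eskel 3.759, Farrow 6.894, Galen 3.854.
Rounding up gives 6, 4, 4, 3, 4, 7, 4 = 32 seats, so the divisor must be adjusted.
With modified divisor 670: modified quotas Arden 4.564, Brisco 2.831, Carrow 2.922, Dorne 2.681, Eskel 3.372, Farrow 6.184, Galen 3.457.
Rounding up: Arden 5, Brisco 3, Carrow 3, Dorne 3, Eskel 4, Farrow 7, Galen 4 (total 29).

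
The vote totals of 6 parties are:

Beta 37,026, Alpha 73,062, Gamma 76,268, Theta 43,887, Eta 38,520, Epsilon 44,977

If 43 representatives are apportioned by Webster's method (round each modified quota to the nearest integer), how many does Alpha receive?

10

Standard divisor 313740/43 ≈ 7296.279; standard quotas: Beta 5.075, Alpha 10.014, Gamma 10.453, Theta 6.015, Eta 5.279, Epsilon 6.164.
Rounding to the nearest integer gives 5, 10, 10, 6, 5, 6 = 42 seats, so the divisor must be adjusted.
With modified divisor 7100: modified quotas Beta 5.215, Alpha 10.290, Gamma 10.742, Theta 6.181, Eta 5.425, Epsilon 6.335.
Rounding to the nearest integer: Beta 5, Alpha 10, Gamma 11, Theta 6, Eta 5, Epsilon 6 (total 43).
Alpha receives 10.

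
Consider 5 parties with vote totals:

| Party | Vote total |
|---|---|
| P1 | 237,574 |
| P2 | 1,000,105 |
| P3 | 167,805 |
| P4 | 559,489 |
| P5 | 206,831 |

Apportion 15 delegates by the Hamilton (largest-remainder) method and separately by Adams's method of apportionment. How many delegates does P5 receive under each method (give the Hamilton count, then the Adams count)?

1 and 2

Hamilton: P1 2, P2 7, P3 1, P4 4, P5 1.
Adams: P1 2, P2 6, P3 1, P4 4, P5 2.
P5 gets 1 under Hamilton and 2 under Adams.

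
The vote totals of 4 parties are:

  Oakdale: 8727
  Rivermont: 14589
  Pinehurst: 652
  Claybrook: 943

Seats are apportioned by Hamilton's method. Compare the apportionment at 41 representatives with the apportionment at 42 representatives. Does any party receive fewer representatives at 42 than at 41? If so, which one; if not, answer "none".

Claybrook

At 41 seats: Oakdale 14, Rivermont 24, Pinehurst 1, Claybrook 2.
At 42 seats: Oakdale 15, Rivermont 25, Pinehurst 1, Claybrook 1.
Claybrook drops from 2 to 1.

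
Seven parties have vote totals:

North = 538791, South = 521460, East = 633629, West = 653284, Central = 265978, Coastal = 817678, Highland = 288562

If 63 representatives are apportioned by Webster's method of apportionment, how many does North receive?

Standard divisor 3719382/63 ≈ 59037.81; standard quotas: North 9.126, South 8.833, East 10.733, West 11.066, Central 4.505, Coastal 13.850, Highland 4.888.
Rounding to the nearest integer gives 9, 9, 11, 11, 5, 14, 5 = 64 seats, so the divisor must be adjusted.
With modified divisor 59700: modified quotas North 9.025, South 8.735, East 10.614, West 10.943, Central 4.455, Coastal 13.696, Highland 4.834.
Rounding to the nearest integer: North 9, South 9, East 11, West 11, Central 4, Coastal 14, Highland 5 (total 63).
North receives 9.

9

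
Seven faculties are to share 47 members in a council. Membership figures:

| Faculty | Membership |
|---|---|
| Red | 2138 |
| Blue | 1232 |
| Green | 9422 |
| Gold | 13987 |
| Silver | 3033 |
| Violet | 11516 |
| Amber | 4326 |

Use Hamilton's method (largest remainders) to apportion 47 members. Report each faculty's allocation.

Total 45654; standard divisor 45654/47 ≈ 971.362.
Standard quotas: Red 2.2010, Blue 1.2683, Green 9.6998, Gold 14.3994, Silver 3.1224, Violet 11.8555, Amber 4.4535.
Lower quotas: Red 2, Blue 1, Green 9, Gold 14, Silver 3, Violet 11, Amber 4 (sum 44, leaving 3 seats).
Remainders in descending order: Violet 0.8555, Green 0.6998, Amber 0.4535, Gold 0.3994, Blue 0.2683, Red 0.2010, Silver 0.1224.
The surplus seats go to Violet, Green, Amber.

Red: 2; Blue: 1; Green: 10; Gold: 14; Silver: 3; Violet: 12; Amber: 5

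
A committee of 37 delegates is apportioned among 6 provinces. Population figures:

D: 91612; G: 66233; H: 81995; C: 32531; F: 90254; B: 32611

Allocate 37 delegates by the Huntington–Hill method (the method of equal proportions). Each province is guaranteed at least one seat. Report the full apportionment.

D 9, G 6, H 8, C 3, F 8, B 3

With divisor 10717: modified quotas D 8.548, G 6.180, H 7.651, C 3.035, F 8.422, B 3.043.
Geometric-mean thresholds: D √(8·9)=8.485, G √(6·7)=6.481, H √(7·8)=7.483, C √(3·4)=3.464, F √(8·9)=8.485, B √(3·4)=3.464.
Each quota rounded against its threshold gives D 9, G 6, H 8, C 3, F 8, B 3 (total 37).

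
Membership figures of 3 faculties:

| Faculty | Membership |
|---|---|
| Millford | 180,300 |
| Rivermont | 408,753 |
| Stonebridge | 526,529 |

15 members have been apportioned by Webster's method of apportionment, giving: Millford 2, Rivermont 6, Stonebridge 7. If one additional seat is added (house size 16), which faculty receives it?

Priority for the next seat is population ÷ (current seats + 0.5).
Priorities: Millford 72120.000, Rivermont 62885.077, Stonebridge 70203.867.
Highest priority: Millford.

Millford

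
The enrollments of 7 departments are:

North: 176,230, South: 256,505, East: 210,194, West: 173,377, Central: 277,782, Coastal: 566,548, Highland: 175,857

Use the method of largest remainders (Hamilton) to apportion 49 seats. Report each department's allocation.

North 5, South 7, East 5, West 5, Central 7, Coastal 15, Highland 5

The standard divisor is 1836493/49 ≈ 37479.449.
Standard quotas: North 4.7020, South 6.8439, East 5.6082, West 4.6259, Central 7.4116, Coastal 15.1162, Highland 4.6921.
Lower quotas: North 4, South 6, East 5, West 4, Central 7, Coastal 15, Highland 4 (sum 45, leaving 4 seats).
Remainders in descending order: South 0.8439, North 0.7020, Highland 0.6921, West 0.6259, East 0.6082, Central 0.4116, Coastal 0.1162.
The surplus seats go to South, North, Highland, West.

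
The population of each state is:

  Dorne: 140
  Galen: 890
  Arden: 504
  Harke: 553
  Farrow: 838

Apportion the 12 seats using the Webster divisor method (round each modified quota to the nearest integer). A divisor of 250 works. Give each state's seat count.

With modified divisor 250: modified quotas Dorne 0.560, Galen 3.560, Arden 2.016, Harke 2.212, Farrow 3.352.
Rounding to the nearest integer: Dorne 1, Galen 4, Arden 2, Harke 2, Farrow 3 (total 12).

Dorne=1, Galen=4, Arden=2, Harke=2, Farrow=3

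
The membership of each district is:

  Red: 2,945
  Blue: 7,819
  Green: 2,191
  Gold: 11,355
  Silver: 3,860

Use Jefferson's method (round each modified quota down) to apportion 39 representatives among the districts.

Red 4, Blue 11, Green 3, Gold 16, Silver 5

Standard divisor 28170/39 ≈ 722.308; standard quotas: Red 4.077, Blue 10.825, Green 3.033, Gold 15.720, Silver 5.344.
Rounding down gives 4, 10, 3, 15, 5 = 37 seats, so the divisor must be adjusted.
With modified divisor 700: modified quotas Red 4.207, Blue 11.170, Green 3.130, Gold 16.221, Silver 5.514.
Rounding down: Red 4, Blue 11, Green 3, Gold 16, Silver 5 (total 39).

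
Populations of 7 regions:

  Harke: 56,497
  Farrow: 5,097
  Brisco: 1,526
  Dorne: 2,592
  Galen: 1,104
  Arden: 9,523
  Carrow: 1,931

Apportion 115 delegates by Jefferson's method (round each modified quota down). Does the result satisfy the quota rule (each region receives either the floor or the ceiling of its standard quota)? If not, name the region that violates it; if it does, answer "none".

Harke

Standard quotas: Harke 83.010, Farrow 7.489, Brisco 2.242, Dorne 3.808, Galen 1.622, Arden 13.992, Carrow 2.837.
Jefferson allocation: Harke 86, Farrow 7, Brisco 2, Dorne 3, Galen 1, Arden 14, Carrow 2.
Harke has quota 83.010 (lower 83, upper 84) but receives 86 — outside the quota interval.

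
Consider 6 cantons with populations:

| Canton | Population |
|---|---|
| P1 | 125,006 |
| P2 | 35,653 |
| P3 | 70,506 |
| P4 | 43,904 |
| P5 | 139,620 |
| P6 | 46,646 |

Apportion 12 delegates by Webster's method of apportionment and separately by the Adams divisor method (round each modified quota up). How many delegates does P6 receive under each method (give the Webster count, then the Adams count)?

1 and 2

Webster: P1 3, P2 1, P3 2, P4 1, P5 4, P6 1.
Adams: P1 3, P2 1, P3 2, P4 1, P5 3, P6 2.
P6 gets 1 under Webster and 2 under Adams.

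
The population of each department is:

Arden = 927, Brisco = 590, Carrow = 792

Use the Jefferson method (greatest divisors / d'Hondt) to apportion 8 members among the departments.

Arden 3, Brisco 2, Carrow 3

Standard divisor 2309/8 ≈ 288.625; standard quotas: Arden 3.212, Brisco 2.044, Carrow 2.744.
Rounding down gives 3, 2, 2 = 7 seats, so the divisor must be adjusted.
With modified divisor 250: modified quotas Arden 3.708, Brisco 2.360, Carrow 3.168.
Rounding down: Arden 3, Brisco 2, Carrow 3 (total 8).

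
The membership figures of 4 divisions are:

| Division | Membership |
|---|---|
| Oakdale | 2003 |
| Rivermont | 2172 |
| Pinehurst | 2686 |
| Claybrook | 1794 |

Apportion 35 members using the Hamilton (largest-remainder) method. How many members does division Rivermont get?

9

Standard divisor: 8655 ÷ 35 ≈ 247.286.
Standard quotas: Oakdale 8.100, Rivermont 8.783, Pinehurst 10.862, Claybrook 7.255.
Lower quotas: Oakdale 8, Rivermont 8, Pinehurst 10, Claybrook 7 (sum 33, leaving 2 seats).
Remainders in descending order: Pinehurst 0.862, Rivermont 0.783, Claybrook 0.255, Oakdale 0.100.
Largest remainders: Pinehurst, Rivermont receive the extra seats.
Rivermont receives 9.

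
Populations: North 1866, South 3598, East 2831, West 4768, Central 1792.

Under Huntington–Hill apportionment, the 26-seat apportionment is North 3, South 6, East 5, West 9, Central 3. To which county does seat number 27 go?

Priority for the next seat is population ÷ (√(s·(s+1))).
Priorities: North 538.668, South 555.183, East 516.868, West 502.591, Central 517.306.
Highest priority: South.

South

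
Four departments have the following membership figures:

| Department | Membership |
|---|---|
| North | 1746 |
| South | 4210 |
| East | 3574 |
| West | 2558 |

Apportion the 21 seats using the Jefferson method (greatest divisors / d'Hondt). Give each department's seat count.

North: 3, South: 8, East: 6, West: 4

Standard divisor 12088/21 ≈ 575.619; standard quotas: North 3.033, South 7.314, East 6.209, West 4.444.
Rounding down gives 3, 7, 6, 4 = 20 seats, so the divisor must be adjusted.
With modified divisor 520: modified quotas North 3.358, South 8.096, East 6.873, West 4.919.
Rounding down: North 3, South 8, East 6, West 4 (total 21).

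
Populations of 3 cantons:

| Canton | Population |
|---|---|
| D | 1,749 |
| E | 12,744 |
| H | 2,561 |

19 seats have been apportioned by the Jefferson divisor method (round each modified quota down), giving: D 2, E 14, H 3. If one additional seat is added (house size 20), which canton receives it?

E

Priority for the next seat is population ÷ (current seats + 1).
Priorities: D 583.000, E 849.600, H 640.250.
Highest priority: E.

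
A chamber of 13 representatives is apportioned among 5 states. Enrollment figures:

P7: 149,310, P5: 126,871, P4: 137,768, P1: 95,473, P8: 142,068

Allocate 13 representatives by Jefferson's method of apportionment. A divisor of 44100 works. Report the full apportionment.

With modified divisor 44100: modified quotas P7 3.386, P5 2.877, P4 3.124, P1 2.165, P8 3.221.
Rounding down: P7 3, P5 2, P4 3, P1 2, P8 3 (total 13).

P7: 3; P5: 2; P4: 3; P1: 2; P8: 3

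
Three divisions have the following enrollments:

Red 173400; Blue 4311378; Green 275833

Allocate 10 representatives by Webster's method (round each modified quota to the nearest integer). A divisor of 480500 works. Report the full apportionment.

Red 0, Blue 9, Green 1

With modified divisor 480500: modified quotas Red 0.361, Blue 8.973, Green 0.574.
Rounding to the nearest integer: Red 0, Blue 9, Green 1 (total 10).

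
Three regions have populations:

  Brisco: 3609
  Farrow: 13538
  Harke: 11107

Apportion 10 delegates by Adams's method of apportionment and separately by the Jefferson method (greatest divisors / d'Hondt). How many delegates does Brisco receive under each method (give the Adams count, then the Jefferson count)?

Adams: Brisco 2, Farrow 4, Harke 4.
Jefferson: Brisco 1, Farrow 5, Harke 4.
Brisco gets 2 under Adams and 1 under Jefferson.

2 and 1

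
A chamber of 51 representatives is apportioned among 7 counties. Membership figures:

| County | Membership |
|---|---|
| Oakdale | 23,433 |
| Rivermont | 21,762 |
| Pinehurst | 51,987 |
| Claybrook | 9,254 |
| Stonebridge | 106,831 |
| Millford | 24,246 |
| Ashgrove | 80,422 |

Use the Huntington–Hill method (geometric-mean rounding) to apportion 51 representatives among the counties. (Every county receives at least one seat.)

With divisor 6361: modified quotas Oakdale 3.684, Rivermont 3.421, Pinehurst 8.173, Claybrook 1.455, Stonebridge 16.795, Millford 3.812, Ashgrove 12.643.
Geometric-mean thresholds: Oakdale √(3·4)=3.464, Rivermont √(3·4)=3.464, Pinehurst √(8·9)=8.485, Claybrook √(1·2)=1.414, Stonebridge √(16·17)=16.492, Millford √(3·4)=3.464, Ashgrove √(12·13)=12.490.
Each quota rounded against its threshold gives Oakdale 4, Rivermont 3, Pinehurst 8, Claybrook 2, Stonebridge 17, Millford 4, Ashgrove 13 (total 51).

Oakdale 4, Rivermont 3, Pinehurst 8, Claybrook 2, Stonebridge 17, Millford 4, Ashgrove 13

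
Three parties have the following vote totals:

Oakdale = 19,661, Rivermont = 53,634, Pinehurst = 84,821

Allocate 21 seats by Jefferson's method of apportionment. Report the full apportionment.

Oakdale=2, Rivermont=7, Pinehurst=12

Standard divisor 158116/21 ≈ 7529.333; standard quotas: Oakdale 2.611, Rivermont 7.123, Pinehurst 11.265.
Rounding down gives 2, 7, 11 = 20 seats, so the divisor must be adjusted.
With modified divisor 6900: modified quotas Oakdale 2.849, Rivermont 7.773, Pinehurst 12.293.
Rounding down: Oakdale 2, Rivermont 7, Pinehurst 12 (total 21).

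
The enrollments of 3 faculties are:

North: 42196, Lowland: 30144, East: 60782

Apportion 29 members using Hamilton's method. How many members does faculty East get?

The standard divisor is 133122/29 ≈ 4590.414.
Standard quotas: North 9.1922, Lowland 6.5667, East 13.2411.
Lower quotas: North 9, Lowland 6, East 13 (sum 28, leaving 1 seat).
Remainders in descending order: Lowland 0.5667, East 0.2411, North 0.1922.
Largest remainder: Lowland receives the extra seat.
East receives 13.

13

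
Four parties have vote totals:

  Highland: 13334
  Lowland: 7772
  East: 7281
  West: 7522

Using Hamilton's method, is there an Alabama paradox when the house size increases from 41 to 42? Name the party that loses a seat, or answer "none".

At 41 seats: Highland 15, Lowland 9, East 8, West 9.
At 42 seats: Highland 16, Lowland 9, East 8, West 9.
No party's allocation decreased.

none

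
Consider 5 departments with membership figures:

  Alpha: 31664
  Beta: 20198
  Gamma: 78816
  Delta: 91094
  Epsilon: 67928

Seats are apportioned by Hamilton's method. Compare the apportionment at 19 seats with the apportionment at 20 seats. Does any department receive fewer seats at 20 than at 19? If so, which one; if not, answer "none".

At 19 seats: Alpha 2, Beta 1, Gamma 5, Delta 6, Epsilon 5.
At 20 seats: Alpha 2, Beta 1, Gamma 6, Delta 6, Epsilon 5.
No department's allocation decreased.

none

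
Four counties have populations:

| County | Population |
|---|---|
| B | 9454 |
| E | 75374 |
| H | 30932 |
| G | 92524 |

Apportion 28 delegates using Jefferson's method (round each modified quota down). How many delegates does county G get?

Standard divisor 208284/28 ≈ 7438.714; standard quotas: B 1.271, E 10.133, H 4.158, G 12.438.
Rounding down gives 1, 10, 4, 12 = 27 seats, so the divisor must be adjusted.
With modified divisor 7000: modified quotas B 1.351, E 10.768, H 4.419, G 13.218.
Rounding down: B 1, E 10, H 4, G 13 (total 28).
G receives 13.

13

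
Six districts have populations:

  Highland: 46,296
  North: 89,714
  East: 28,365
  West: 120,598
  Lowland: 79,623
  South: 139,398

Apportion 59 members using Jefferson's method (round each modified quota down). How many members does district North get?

11

Standard divisor 503994/59 ≈ 8542.271; standard quotas: Highland 5.420, North 10.502, East 3.321, West 14.118, Lowland 9.321, South 16.319.
Rounding down gives 5, 10, 3, 14, 9, 16 = 57 seats, so the divisor must be adjusted.
With modified divisor 8100: modified quotas Highland 5.716, North 11.076, East 3.502, West 14.889, Lowland 9.830, South 17.210.
Rounding down: Highland 5, North 11, East 3, West 14, Lowland 9, South 17 (total 59).
North receives 11.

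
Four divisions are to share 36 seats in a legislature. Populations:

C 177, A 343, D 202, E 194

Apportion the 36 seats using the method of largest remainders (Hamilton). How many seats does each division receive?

C: 7, A: 13, D: 8, E: 8

Total 916; standard divisor 916/36 ≈ 25.444.
Standard quotas: C 6.956, A 13.480, D 7.939, E 7.624.
Lower quotas: C 6, A 13, D 7, E 7 (sum 33, leaving 3 seats).
Remainders in descending order: C 0.956, D 0.939, E 0.624, A 0.480.
The surplus seats go to C, D, E.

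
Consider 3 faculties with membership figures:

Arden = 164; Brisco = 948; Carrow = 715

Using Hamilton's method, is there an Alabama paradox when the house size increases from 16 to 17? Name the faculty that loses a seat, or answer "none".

At 16 seats: Arden 2, Brisco 8, Carrow 6.
At 17 seats: Arden 1, Brisco 9, Carrow 7.
Arden drops from 2 to 1.

Arden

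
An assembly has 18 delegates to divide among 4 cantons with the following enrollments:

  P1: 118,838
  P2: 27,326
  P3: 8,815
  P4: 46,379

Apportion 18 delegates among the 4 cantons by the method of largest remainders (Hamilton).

Standard divisor: 201358 ÷ 18 ≈ 11186.556.
Standard quotas: P1 10.6233, P2 2.4428, P3 0.7880, P4 4.1460.
Lower quotas: P1 10, P2 2, P3 0, P4 4 (sum 16, leaving 2 seats).
Remainders in descending order: P3 0.7880, P1 0.6233, P2 0.4428, P4 0.1460.
The surplus seats go to P3, P1.

P1 11; P2 2; P3 1; P4 4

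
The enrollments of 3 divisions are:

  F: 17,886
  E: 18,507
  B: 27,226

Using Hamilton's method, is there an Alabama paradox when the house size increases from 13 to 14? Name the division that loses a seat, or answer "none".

none

At 13 seats: F 4, E 4, B 5.
At 14 seats: F 4, E 4, B 6.
No division's allocation decreased.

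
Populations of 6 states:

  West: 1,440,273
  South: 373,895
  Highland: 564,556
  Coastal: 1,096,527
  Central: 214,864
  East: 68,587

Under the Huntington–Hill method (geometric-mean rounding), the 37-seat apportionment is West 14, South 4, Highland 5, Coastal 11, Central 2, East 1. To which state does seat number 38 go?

Priority for the next seat is population ÷ (√(s·(s+1))).
Priorities: West 99388.279, South 83605.464, Highland 103073.352, Coastal 95440.425, Central 87717.861, East 48498.333.
Highest priority: Highland.

Highland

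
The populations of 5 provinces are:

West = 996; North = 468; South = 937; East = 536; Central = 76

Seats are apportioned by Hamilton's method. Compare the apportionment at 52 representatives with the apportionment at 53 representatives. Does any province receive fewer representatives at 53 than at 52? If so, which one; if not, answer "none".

Central

At 52 seats: West 17, North 8, South 16, East 9, Central 2.
At 53 seats: West 18, North 8, South 17, East 9, Central 1.
Central drops from 2 to 1.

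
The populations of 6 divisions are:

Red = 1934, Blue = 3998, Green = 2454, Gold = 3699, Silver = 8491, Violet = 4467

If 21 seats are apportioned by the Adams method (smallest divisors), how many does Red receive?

Standard divisor 25043/21 ≈ 1192.524; standard quotas: Red 1.622, Blue 3.353, Green 2.058, Gold 3.102, Silver 7.120, Violet 3.746.
Rounding up gives 2, 4, 3, 4, 8, 4 = 25 seats, so the divisor must be adjusted.
With modified divisor 1400: modified quotas Red 1.381, Blue 2.856, Green 1.753, Gold 2.642, Silver 6.065, Violet 3.191.
Rounding up: Red 2, Blue 3, Green 2, Gold 3, Silver 7, Violet 4 (total 21).
Red receives 2.

2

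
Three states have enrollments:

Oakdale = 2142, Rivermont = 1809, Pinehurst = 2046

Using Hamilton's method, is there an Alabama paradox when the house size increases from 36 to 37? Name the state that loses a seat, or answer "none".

none

At 36 seats: Oakdale 13, Rivermont 11, Pinehurst 12.
At 37 seats: Oakdale 13, Rivermont 11, Pinehurst 13.
No state's allocation decreased.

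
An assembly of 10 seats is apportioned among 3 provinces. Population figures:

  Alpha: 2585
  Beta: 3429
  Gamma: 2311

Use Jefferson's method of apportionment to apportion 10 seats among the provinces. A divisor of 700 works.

Alpha=3; Beta=4; Gamma=3

With modified divisor 700: modified quotas Alpha 3.693, Beta 4.899, Gamma 3.301.
Rounding down: Alpha 3, Beta 4, Gamma 3 (total 10).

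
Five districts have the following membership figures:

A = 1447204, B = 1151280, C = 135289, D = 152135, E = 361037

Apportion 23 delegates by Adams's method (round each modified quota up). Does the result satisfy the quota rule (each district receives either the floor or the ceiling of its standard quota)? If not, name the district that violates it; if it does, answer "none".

none

Standard quotas: A 10.251, B 8.155, C 0.958, D 1.078, E 2.557.
Adams allocation: A 10, B 8, C 1, D 1, E 3.
Every allocation lies between the lower and upper quota.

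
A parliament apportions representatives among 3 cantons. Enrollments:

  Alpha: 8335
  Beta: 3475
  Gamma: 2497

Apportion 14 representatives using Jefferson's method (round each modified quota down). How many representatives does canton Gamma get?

2

Standard divisor 14307/14 ≈ 1021.929; standard quotas: Alpha 8.156, Beta 3.400, Gamma 2.443.
Rounding down gives 8, 3, 2 = 13 seats, so the divisor must be adjusted.
With modified divisor 900: modified quotas Alpha 9.261, Beta 3.861, Gamma 2.774.
Rounding down: Alpha 9, Beta 3, Gamma 2 (total 14).
Gamma receives 2.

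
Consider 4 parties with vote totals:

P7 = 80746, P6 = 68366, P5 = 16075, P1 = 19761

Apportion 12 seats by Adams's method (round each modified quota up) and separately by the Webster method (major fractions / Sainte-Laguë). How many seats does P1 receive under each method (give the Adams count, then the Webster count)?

Adams: P7 5, P6 4, P5 1, P1 2.
Webster: P7 5, P6 5, P5 1, P1 1.
P1 gets 2 under Adams and 1 under Webster.

2 and 1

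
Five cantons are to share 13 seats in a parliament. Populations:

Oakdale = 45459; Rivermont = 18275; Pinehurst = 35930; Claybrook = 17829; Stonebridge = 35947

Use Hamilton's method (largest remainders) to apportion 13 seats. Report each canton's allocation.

Oakdale 4; Rivermont 2; Pinehurst 3; Claybrook 1; Stonebridge 3

Total 153440; standard divisor 153440/13 ≈ 11803.077.
Standard quotas: Oakdale 3.8515, Rivermont 1.5483, Pinehurst 3.0441, Claybrook 1.5105, Stonebridge 3.0456.
Lower quotas: Oakdale 3, Rivermont 1, Pinehurst 3, Claybrook 1, Stonebridge 3 (sum 11, leaving 2 seats).
Remainders in descending order: Oakdale 0.8515, Rivermont 0.5483, Claybrook 0.5105, Stonebridge 0.0456, Pinehurst 0.0441.
The surplus seats go to Oakdale, Rivermont.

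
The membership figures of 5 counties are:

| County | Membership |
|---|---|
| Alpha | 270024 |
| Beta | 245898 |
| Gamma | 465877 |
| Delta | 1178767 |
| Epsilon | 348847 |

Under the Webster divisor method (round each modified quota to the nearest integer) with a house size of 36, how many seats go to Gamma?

Standard divisor 2509413/36 ≈ 69705.917; standard quotas: Alpha 3.874, Beta 3.528, Gamma 6.683, Delta 16.911, Epsilon 5.005.
Rounding to the nearest integer gives 4, 4, 7, 17, 5 = 37 seats, so the divisor must be adjusted.
With modified divisor 70800: modified quotas Alpha 3.814, Beta 3.473, Gamma 6.580, Delta 16.649, Epsilon 4.927.
Rounding to the nearest integer: Alpha 4, Beta 3, Gamma 7, Delta 17, Epsilon 5 (total 36).
Gamma receives 7.

7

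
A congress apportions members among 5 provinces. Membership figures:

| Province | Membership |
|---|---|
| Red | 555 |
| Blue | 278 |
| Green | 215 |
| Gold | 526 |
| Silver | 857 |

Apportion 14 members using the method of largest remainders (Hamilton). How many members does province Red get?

3

Standard divisor: 2431 ÷ 14 ≈ 173.643.
Standard quotas: Red 3.196, Blue 1.601, Green 1.238, Gold 3.029, Silver 4.935.
Lower quotas: Red 3, Blue 1, Green 1, Gold 3, Silver 4 (sum 12, leaving 2 seats).
Remainders in descending order: Silver 0.935, Blue 0.601, Green 0.238, Red 0.196, Gold 0.029.
The surplus seats go to Silver, Blue.
Red receives 3.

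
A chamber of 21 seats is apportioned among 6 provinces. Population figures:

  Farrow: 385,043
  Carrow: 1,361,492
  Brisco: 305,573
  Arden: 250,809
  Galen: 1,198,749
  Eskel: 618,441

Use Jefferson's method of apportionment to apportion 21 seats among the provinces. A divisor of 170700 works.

With modified divisor 170700: modified quotas Farrow 2.256, Carrow 7.976, Brisco 1.790, Arden 1.469, Galen 7.023, Eskel 3.623.
Rounding down: Farrow 2, Carrow 7, Brisco 1, Arden 1, Galen 7, Eskel 3 (total 21).

Farrow 2, Carrow 7, Brisco 1, Arden 1, Galen 7, Eskel 3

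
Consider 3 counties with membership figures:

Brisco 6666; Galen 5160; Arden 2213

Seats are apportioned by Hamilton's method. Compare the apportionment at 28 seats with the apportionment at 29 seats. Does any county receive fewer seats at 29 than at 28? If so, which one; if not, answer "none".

Arden

At 28 seats: Brisco 13, Galen 10, Arden 5.
At 29 seats: Brisco 14, Galen 11, Arden 4.
Arden drops from 5 to 4.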